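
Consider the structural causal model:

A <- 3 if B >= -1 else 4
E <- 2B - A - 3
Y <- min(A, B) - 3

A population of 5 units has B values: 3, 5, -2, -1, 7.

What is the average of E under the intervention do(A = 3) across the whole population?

The intervention sets A=3 in all 5 units regardless of B. Recomputing E per unit gives 0, 4, -10, -8, 8; average -1.2.

-1.2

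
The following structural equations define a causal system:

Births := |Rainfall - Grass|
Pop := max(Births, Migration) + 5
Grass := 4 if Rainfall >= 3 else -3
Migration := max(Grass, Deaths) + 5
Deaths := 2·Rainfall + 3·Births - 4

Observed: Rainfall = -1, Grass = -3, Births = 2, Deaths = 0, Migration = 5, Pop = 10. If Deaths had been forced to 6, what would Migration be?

11

Intervening sets Deaths = 6 and removes its equation (Deaths := 2·Rainfall + 3·Births - 4).
Grass = 4 if Rainfall >= 3 else -3  [with Rainfall=-1]  = -3
Migration = max(Grass, Deaths) + 5  [with Grass=-3, Deaths=6]  = 11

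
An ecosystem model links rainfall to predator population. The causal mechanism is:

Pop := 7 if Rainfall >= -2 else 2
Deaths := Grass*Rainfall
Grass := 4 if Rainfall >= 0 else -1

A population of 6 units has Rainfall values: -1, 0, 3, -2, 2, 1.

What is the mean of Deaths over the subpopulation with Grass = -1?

1.5

Conditioning on Grass=-1 selects the 2 unit(s) with Rainfall ∈ {-1, -2}. Their Deaths values: 1, 2. Mean = 1.5.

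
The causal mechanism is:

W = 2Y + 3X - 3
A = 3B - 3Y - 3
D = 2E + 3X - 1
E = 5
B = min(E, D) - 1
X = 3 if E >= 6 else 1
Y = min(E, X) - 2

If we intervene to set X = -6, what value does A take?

-9

Under do(X=-6), the mechanism X = 3 if E >= 6 else 1 is discarded; X is fixed at -6.
D = 2E + 3X - 1  [with E=5, X=-6]  = -9
Y = min(E, X) - 2  [with E=5, X=-6]  = -8
B = min(E, D) - 1  [with E=5, D=-9]  = -10
A = 3B - 3Y - 3  [with B=-10, Y=-8]  = -9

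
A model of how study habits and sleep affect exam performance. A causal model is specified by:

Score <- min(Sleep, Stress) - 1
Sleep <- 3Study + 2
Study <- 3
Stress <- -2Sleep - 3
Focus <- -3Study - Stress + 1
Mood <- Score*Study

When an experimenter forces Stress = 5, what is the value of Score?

4

do(Stress=5) replaces the equation Stress <- -2Sleep - 3 with the constant Stress = 5.
Sleep = 3Study + 2  [with Study=3]  = 11
Score = min(Sleep, Stress) - 1  [with Sleep=11, Stress=5]  = 4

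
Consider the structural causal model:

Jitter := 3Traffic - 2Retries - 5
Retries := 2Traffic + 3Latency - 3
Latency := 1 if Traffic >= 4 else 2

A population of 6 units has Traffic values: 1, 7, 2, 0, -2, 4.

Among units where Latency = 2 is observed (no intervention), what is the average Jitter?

-11.25

Conditioning on Latency=2 selects the 4 unit(s) with Traffic ∈ {1, 2, 0, -2}. Their Jitter values: -12, -13, -11, -9. Mean = -11.25.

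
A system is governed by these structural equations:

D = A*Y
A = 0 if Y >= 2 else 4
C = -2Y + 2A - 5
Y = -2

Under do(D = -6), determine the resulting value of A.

4

The intervention breaks the incoming arrows to D: D = A*Y no longer applies, and D = -6.
Since A is not a descendant of the intervened variable, it is unaffected.
A = 0 if Y >= 2 else 4  [with Y=-2]  = 4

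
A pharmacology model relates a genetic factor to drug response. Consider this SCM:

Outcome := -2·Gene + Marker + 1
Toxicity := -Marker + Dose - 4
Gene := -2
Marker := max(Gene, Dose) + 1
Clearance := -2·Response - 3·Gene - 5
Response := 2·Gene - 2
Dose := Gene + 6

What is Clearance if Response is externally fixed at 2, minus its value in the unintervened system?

-16

Under do(Response=2), the mechanism Response := 2·Gene - 2 is discarded; Response is fixed at 2.
Clearance = -2·Response - 3·Gene - 5  [with Response=2, Gene=-2]  = -3
Without intervention: Response = 2·Gene - 2  [with Gene=-2]  = -6; Clearance = -2·Response - 3·Gene - 5  [with Response=-6, Gene=-2]  = 13.
Change = -3 − 13 = -16.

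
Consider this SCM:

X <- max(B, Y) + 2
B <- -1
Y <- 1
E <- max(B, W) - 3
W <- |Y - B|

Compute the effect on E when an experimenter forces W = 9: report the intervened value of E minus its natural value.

do(W=9) replaces the equation W <- |Y - B| with the constant W = 9.
E = max(B, W) - 3  [with B=-1, W=9]  = 6
Without intervention: W = |Y - B|  [with Y=1, B=-1]  = 2; E = max(B, W) - 3  [with B=-1, W=2]  = -1.
Change = 6 − (-1) = 7.

7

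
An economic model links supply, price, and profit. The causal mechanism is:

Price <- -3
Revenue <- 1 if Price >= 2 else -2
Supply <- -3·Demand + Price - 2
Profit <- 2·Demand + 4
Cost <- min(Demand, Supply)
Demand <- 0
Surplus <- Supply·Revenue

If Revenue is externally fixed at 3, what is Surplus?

-15

Under do(Revenue=3), the mechanism Revenue <- 1 if Price >= 2 else -2 is discarded; Revenue is fixed at 3.
Supply = -3·Demand + Price - 2  [with Demand=0, Price=-3]  = -5
Surplus = Supply·Revenue  [with Supply=-5, Revenue=3]  = -15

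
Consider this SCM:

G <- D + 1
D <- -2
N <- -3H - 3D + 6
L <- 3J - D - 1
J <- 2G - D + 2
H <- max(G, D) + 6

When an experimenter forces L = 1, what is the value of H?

The intervention breaks the incoming arrows to L: L <- 3J - D - 1 no longer applies, and L = 1.
Since H is not a descendant of the intervened variable, it is unaffected.
G = D + 1  [with D=-2]  = -1
H = max(G, D) + 6  [with G=-1, D=-2]  = 5

5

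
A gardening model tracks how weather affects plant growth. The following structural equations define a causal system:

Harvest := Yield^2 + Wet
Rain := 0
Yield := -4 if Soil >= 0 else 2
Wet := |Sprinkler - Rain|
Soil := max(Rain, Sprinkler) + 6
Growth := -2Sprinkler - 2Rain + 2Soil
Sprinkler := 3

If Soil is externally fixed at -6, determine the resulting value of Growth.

do(Soil=-6) replaces the equation Soil := max(Rain, Sprinkler) + 6 with the constant Soil = -6.
Growth = -2Sprinkler - 2Rain + 2Soil  [with Sprinkler=3, Rain=0, Soil=-6]  = -18

-18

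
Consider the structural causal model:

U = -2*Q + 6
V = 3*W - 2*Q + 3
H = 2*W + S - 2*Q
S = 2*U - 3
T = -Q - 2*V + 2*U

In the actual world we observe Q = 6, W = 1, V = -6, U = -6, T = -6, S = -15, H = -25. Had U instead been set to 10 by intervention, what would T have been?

Intervening sets U = 10 and removes its equation (U = -2*Q + 6).
V = 3*W - 2*Q + 3  [with W=1, Q=6]  = -6
T = -Q - 2*V + 2*U  [with Q=6, V=-6, U=10]  = 26

26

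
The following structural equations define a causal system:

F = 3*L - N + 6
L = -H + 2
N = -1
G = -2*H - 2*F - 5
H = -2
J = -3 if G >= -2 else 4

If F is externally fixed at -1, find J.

-3

Under do(F=-1), the mechanism F = 3*L - N + 6 is discarded; F is fixed at -1.
G = -2*H - 2*F - 5  [with H=-2, F=-1]  = 1
J = -3 if G >= -2 else 4  [with G=1]  = -3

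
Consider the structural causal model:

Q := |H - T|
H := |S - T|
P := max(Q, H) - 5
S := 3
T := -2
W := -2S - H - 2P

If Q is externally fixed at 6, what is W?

-13

Under do(Q=6), the mechanism Q := |H - T| is discarded; Q is fixed at 6.
H = |S - T|  [with S=3, T=-2]  = 5
P = max(Q, H) - 5  [with Q=6, H=5]  = 1
W = -2S - H - 2P  [with S=3, H=5, P=1]  = -13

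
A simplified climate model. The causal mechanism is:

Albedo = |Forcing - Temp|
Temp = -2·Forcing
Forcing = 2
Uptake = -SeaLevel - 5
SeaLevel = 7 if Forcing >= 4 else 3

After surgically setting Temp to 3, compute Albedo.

The intervention breaks the incoming arrows to Temp: Temp = -2·Forcing no longer applies, and Temp = 3.
Albedo = |Forcing - Temp|  [with Forcing=2, Temp=3]  = 1

1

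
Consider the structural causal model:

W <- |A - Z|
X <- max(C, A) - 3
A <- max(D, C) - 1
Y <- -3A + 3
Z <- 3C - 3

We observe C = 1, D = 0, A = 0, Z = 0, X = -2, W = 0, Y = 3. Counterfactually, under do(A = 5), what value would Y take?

The intervention breaks the incoming arrows to A: A <- max(D, C) - 1 no longer applies, and A = 5.
Y = -3A + 3  [with A=5]  = -12

-12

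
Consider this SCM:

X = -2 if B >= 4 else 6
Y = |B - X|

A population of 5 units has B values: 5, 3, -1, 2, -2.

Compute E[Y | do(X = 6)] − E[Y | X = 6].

Every unit gets X=6 under the intervention. Y values become 1, 3, 7, 4, 8; E[Y|do(X=6)] = 4.6.
E[Y|X=6] averages over only the 4 units with X=6 (B = 3, -1, 2, -2): Y = 3, 7, 4, 8, mean 5.5.
Difference = 4.6 − 5.5 = -0.9.

-0.9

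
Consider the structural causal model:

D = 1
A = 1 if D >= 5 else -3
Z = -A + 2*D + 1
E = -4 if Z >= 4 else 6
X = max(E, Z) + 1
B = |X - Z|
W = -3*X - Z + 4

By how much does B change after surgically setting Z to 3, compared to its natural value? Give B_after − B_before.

3

The intervention breaks the incoming arrows to Z: Z = -A + 2*D + 1 no longer applies, and Z = 3.
E = -4 if Z >= 4 else 6  [with Z=3]  = 6
X = max(E, Z) + 1  [with E=6, Z=3]  = 7
B = |X - Z|  [with X=7, Z=3]  = 4
Without intervention: A = 1 if D >= 5 else -3  [with D=1]  = -3; Z = -A + 2*D + 1  [with A=-3, D=1]  = 6; E = -4 if Z >= 4 else 6  [with Z=6]  = -4; X = max(E, Z) + 1  [with E=-4, Z=6]  = 7; B = |X - Z|  [with X=7, Z=6]  = 1.
Change = 4 − 1 = 3.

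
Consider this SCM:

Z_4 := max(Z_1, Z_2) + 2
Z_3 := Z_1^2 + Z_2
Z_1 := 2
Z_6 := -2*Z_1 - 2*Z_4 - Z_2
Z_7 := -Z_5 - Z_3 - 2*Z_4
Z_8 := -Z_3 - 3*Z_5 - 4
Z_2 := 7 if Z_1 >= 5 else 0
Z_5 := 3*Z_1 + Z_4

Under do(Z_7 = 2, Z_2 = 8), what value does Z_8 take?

The joint intervention fixes Z_7 = 2, Z_2 = 8, removing each variable's own equation.
Z_3 = Z_1^2 + Z_2  [with Z_1=2, Z_2=8]  = 12
Z_4 = max(Z_1, Z_2) + 2  [with Z_1=2, Z_2=8]  = 10
Z_5 = 3*Z_1 + Z_4  [with Z_1=2, Z_4=10]  = 16
Z_8 = -Z_3 - 3*Z_5 - 4  [with Z_3=12, Z_5=16]  = -64

-64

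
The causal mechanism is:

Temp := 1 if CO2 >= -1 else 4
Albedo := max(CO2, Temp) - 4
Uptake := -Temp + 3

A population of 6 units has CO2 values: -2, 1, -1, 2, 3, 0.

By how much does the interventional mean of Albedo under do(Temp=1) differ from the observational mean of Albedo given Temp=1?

-0.1

do(Temp=1) breaks Temp's dependence on CO2. With Temp=1 fixed, Albedo across the units is -3, -3, -3, -2, -1, -3, mean -2.5.
E[Albedo|Temp=1] averages over only the 5 units with Temp=1 (CO2 = 1, -1, 2, 3, 0): Albedo = -3, -3, -2, -1, -3, mean -2.4.
Difference = -2.5 − (-2.4) = -0.1.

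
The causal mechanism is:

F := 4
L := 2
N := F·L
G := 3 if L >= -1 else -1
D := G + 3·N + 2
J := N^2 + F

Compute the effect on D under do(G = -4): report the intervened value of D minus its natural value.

-7

Intervening sets G = -4 and removes its equation (G := 3 if L >= -1 else -1).
N = F·L  [with F=4, L=2]  = 8
D = G + 3·N + 2  [with G=-4, N=8]  = 22
Without intervention: N = F·L  [with F=4, L=2]  = 8; G = 3 if L >= -1 else -1  [with L=2]  = 3; D = G + 3·N + 2  [with G=3, N=8]  = 29.
Change = 22 − 29 = -7.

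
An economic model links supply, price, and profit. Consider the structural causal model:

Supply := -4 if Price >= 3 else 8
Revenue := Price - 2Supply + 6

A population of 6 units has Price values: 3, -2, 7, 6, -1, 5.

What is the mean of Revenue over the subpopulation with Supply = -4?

E[Revenue|Supply=-4] averages over only the 4 units with Supply=-4 (Price = 3, 7, 6, 5): Revenue = 17, 21, 20, 19, mean 19.25.

19.25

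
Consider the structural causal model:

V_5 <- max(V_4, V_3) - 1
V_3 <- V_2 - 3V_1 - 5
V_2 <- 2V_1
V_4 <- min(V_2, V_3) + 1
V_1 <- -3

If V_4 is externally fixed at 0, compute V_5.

-1

Intervening sets V_4 = 0 and removes its equation (V_4 <- min(V_2, V_3) + 1).
V_2 = 2V_1  [with V_1=-3]  = -6
V_3 = V_2 - 3V_1 - 5  [with V_2=-6, V_1=-3]  = -2
V_5 = max(V_4, V_3) - 1  [with V_4=0, V_3=-2]  = -1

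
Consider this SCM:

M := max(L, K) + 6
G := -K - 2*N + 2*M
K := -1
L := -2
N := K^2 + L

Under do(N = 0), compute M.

The intervention breaks the incoming arrows to N: N := K^2 + L no longer applies, and N = 0.
M is not downstream of the intervention, so its value is determined by the original equations.
M = max(L, K) + 6  [with L=-2, K=-1]  = 5

5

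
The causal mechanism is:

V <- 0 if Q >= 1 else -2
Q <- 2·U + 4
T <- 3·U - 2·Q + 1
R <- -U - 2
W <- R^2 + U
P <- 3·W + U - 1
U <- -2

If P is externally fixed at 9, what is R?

Under do(P=9), the mechanism P <- 3·W + U - 1 is discarded; P is fixed at 9.
R is not downstream of the intervention, so its value is determined by the original equations.
R = -U - 2  [with U=-2]  = 0

0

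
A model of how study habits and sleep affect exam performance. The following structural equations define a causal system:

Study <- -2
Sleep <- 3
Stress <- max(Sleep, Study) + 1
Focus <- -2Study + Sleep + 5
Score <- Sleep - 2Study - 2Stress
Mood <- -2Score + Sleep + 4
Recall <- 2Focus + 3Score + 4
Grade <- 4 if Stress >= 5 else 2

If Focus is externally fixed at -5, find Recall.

-9

The intervention breaks the incoming arrows to Focus: Focus <- -2Study + Sleep + 5 no longer applies, and Focus = -5.
Stress = max(Sleep, Study) + 1  [with Sleep=3, Study=-2]  = 4
Score = Sleep - 2Study - 2Stress  [with Sleep=3, Study=-2, Stress=4]  = -1
Recall = 2Focus + 3Score + 4  [with Focus=-5, Score=-1]  = -9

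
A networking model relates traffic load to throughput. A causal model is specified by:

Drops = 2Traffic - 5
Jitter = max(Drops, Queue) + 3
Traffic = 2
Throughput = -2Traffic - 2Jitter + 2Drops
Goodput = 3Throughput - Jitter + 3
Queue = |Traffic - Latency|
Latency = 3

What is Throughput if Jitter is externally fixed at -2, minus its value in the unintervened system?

The intervention breaks the incoming arrows to Jitter: Jitter = max(Drops, Queue) + 3 no longer applies, and Jitter = -2.
Drops = 2Traffic - 5  [with Traffic=2]  = -1
Throughput = -2Traffic - 2Jitter + 2Drops  [with Traffic=2, Jitter=-2, Drops=-1]  = -2
Without intervention: Queue = |Traffic - Latency|  [with Traffic=2, Latency=3]  = 1; Drops = 2Traffic - 5  [with Traffic=2]  = -1; Jitter = max(Drops, Queue) + 3  [with Drops=-1, Queue=1]  = 4; Throughput = -2Traffic - 2Jitter + 2Drops  [with Traffic=2, Jitter=4, Drops=-1]  = -14.
Change = -2 − (-14) = 12.

12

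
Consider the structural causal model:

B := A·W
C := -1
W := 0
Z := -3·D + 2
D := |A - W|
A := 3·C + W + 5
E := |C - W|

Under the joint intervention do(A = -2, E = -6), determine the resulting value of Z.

-4

Setting A = -2, E = -6 by intervention discards those variables' equations.
D = |A - W|  [with A=-2, W=0]  = 2
Z = -3·D + 2  [with D=2]  = -4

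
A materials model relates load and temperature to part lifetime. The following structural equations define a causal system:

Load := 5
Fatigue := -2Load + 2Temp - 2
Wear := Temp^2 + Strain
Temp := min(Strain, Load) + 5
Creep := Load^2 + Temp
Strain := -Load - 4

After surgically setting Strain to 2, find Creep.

32

Under do(Strain=2), the mechanism Strain := -Load - 4 is discarded; Strain is fixed at 2.
Temp = min(Strain, Load) + 5  [with Strain=2, Load=5]  = 7
Creep = Load^2 + Temp  [with Load=5, Temp=7]  = 32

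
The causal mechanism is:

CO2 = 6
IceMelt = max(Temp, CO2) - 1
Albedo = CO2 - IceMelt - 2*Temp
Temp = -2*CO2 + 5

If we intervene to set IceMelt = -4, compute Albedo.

The intervention breaks the incoming arrows to IceMelt: IceMelt = max(Temp, CO2) - 1 no longer applies, and IceMelt = -4.
Temp = -2*CO2 + 5  [with CO2=6]  = -7
Albedo = CO2 - IceMelt - 2*Temp  [with CO2=6, IceMelt=-4, Temp=-7]  = 24

24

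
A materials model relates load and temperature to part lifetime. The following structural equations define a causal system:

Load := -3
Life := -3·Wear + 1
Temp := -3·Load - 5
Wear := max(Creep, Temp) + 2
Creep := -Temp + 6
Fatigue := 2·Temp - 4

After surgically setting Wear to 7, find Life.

Under do(Wear=7), the mechanism Wear := max(Creep, Temp) + 2 is discarded; Wear is fixed at 7.
Life = -3·Wear + 1  [with Wear=7]  = -20

-20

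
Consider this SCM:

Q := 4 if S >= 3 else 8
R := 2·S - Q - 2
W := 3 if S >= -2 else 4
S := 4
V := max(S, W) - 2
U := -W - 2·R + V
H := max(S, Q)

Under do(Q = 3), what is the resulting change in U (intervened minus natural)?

-2

The intervention breaks the incoming arrows to Q: Q := 4 if S >= 3 else 8 no longer applies, and Q = 3.
W = 3 if S >= -2 else 4  [with S=4]  = 3
R = 2·S - Q - 2  [with S=4, Q=3]  = 3
V = max(S, W) - 2  [with S=4, W=3]  = 2
U = -W - 2·R + V  [with W=3, R=3, V=2]  = -7
Without intervention: W = 3 if S >= -2 else 4  [with S=4]  = 3; Q = 4 if S >= 3 else 8  [with S=4]  = 4; R = 2·S - Q - 2  [with S=4, Q=4]  = 2; V = max(S, W) - 2  [with S=4, W=3]  = 2; U = -W - 2·R + V  [with W=3, R=2, V=2]  = -5.
Change = -7 − (-5) = -2.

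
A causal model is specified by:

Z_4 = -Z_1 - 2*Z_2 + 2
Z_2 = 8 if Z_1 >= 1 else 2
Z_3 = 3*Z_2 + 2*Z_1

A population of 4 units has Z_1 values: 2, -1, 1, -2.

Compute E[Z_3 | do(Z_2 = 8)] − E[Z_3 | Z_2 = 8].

Every unit gets Z_2=8 under the intervention. Z_3 values become 28, 22, 26, 20; E[Z_3|do(Z_2=8)] = 24.
Conditioning on Z_2=8 selects the 2 unit(s) with Z_1 ∈ {2, 1}. Their Z_3 values: 28, 26. Mean = 27.
Difference = 24 − 27 = -3.

-3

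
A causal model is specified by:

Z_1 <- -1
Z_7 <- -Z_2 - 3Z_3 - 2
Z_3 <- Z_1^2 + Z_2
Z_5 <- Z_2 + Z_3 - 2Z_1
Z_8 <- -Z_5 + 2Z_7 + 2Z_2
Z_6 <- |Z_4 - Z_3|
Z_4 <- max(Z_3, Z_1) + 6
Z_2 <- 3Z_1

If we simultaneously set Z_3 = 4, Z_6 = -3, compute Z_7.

-11

Under do(Z_3 = 4, Z_6 = -3), each intervened variable's structural equation is replaced by its fixed value.
Z_2 = 3Z_1  [with Z_1=-1]  = -3
Z_7 = -Z_2 - 3Z_3 - 2  [with Z_2=-3, Z_3=4]  = -11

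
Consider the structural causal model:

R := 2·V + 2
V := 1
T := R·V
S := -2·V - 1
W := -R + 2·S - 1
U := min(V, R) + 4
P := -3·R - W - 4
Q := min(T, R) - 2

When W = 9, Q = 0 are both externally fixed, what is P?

Under do(W = 9, Q = 0), each intervened variable's structural equation is replaced by its fixed value.
R = 2·V + 2  [with V=1]  = 4
P = -3·R - W - 4  [with R=4, W=9]  = -25

-25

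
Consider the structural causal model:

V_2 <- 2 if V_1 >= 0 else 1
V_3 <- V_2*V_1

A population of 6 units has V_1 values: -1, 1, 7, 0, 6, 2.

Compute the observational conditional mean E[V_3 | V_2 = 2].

E[V_3|V_2=2] averages over only the 5 units with V_2=2 (V_1 = 1, 7, 0, 6, 2): V_3 = 2, 14, 0, 12, 4, mean 6.4.

6.4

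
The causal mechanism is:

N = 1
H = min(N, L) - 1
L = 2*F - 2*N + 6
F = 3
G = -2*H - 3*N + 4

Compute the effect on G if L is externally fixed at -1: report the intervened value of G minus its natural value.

4

do(L=-1) replaces the equation L = 2*F - 2*N + 6 with the constant L = -1.
H = min(N, L) - 1  [with N=1, L=-1]  = -2
G = -2*H - 3*N + 4  [with H=-2, N=1]  = 5
Without intervention: L = 2*F - 2*N + 6  [with F=3, N=1]  = 10; H = min(N, L) - 1  [with N=1, L=10]  = 0; G = -2*H - 3*N + 4  [with H=0, N=1]  = 1.
Change = 5 − 1 = 4.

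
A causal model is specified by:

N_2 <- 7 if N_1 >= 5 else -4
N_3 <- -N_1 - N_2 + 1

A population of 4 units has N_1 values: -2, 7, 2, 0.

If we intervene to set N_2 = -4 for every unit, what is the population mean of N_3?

do(N_2=-4) breaks N_2's dependence on N_1. With N_2=-4 fixed, N_3 across the units is 7, -2, 3, 5, mean 3.25.

3.25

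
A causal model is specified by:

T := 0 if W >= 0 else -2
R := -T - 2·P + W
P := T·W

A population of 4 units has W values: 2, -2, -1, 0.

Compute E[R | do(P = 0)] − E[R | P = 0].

-0.25

Under do(P=0), P's equation is replaced by P=0 for every unit. Per-unit R: 2, 0, 1, 0. Mean = 0.75.
E[R|P=0] averages over only the 2 units with P=0 (W = 2, 0): R = 2, 0, mean 1.
Difference = 0.75 − 1 = -0.25.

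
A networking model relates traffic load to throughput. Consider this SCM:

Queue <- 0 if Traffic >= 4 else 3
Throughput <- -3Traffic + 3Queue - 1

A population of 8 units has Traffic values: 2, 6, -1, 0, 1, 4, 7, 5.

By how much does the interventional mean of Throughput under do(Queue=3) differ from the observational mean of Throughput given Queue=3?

do(Queue=3) breaks Queue's dependence on Traffic. With Queue=3 fixed, Throughput across the units is 2, -10, 11, 8, 5, -4, -13, -7, mean -1.
Observing Queue=3 restricts to units where Queue's equation naturally yields 3: Traffic ∈ {2, -1, 0, 1}. In that subpopulation Throughput = 2, 11, 8, 5, mean 6.5.
Difference = -1 − 6.5 = -7.5.

-7.5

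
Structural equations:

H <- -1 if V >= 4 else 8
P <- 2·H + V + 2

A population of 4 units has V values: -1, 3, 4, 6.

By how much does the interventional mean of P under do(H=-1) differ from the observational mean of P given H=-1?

-2

The intervention sets H=-1 in all 4 units regardless of V. Recomputing P per unit gives -1, 3, 4, 6; average 3.
E[P|H=-1] averages over only the 2 units with H=-1 (V = 4, 6): P = 4, 6, mean 5.
Difference = 3 − 5 = -2.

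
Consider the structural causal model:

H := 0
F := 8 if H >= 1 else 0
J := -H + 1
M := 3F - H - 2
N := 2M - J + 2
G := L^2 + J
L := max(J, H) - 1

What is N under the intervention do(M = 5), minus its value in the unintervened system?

14

Intervening sets M = 5 and removes its equation (M := 3F - H - 2).
J = -H + 1  [with H=0]  = 1
N = 2M - J + 2  [with M=5, J=1]  = 11
Without intervention: F = 8 if H >= 1 else 0  [with H=0]  = 0; J = -H + 1  [with H=0]  = 1; M = 3F - H - 2  [with F=0, H=0]  = -2; N = 2M - J + 2  [with M=-2, J=1]  = -3.
Change = 11 − (-3) = 14.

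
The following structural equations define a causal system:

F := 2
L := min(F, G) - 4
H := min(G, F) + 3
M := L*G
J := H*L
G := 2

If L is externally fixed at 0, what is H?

The intervention breaks the incoming arrows to L: L := min(F, G) - 4 no longer applies, and L = 0.
H is not downstream of the intervention, so its value is determined by the original equations.
H = min(G, F) + 3  [with G=2, F=2]  = 5

5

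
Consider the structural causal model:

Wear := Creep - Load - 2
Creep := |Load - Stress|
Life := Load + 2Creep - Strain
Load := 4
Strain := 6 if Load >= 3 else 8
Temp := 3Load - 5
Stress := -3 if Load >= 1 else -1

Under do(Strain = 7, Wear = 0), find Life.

11

Under do(Strain = 7, Wear = 0), each intervened variable's structural equation is replaced by its fixed value.
Stress = -3 if Load >= 1 else -1  [with Load=4]  = -3
Creep = |Load - Stress|  [with Load=4, Stress=-3]  = 7
Life = Load + 2Creep - Strain  [with Load=4, Creep=7, Strain=7]  = 11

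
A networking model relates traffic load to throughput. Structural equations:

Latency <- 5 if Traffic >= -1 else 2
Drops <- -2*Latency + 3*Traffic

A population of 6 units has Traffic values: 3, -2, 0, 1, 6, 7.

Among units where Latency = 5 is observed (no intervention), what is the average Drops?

0.2

Conditioning on Latency=5 selects the 5 unit(s) with Traffic ∈ {3, 0, 1, 6, 7}. Their Drops values: -1, -10, -7, 8, 11. Mean = 0.2.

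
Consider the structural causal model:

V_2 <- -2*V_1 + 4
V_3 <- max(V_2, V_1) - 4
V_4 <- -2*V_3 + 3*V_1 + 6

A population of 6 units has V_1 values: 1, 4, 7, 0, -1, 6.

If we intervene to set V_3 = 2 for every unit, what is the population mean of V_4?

Under do(V_3=2), V_3's equation is replaced by V_3=2 for every unit. Per-unit V_4: 5, 14, 23, 2, -1, 20. Mean = 10.5.

10.5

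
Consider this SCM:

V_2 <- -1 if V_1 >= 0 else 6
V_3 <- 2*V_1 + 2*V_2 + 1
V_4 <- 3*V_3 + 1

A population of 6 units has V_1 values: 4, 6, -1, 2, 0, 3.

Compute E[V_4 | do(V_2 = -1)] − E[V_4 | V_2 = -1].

-4

The intervention sets V_2=-1 in all 6 units regardless of V_1. Recomputing V_4 per unit gives 22, 34, -8, 10, -2, 16; average 12.
Conditioning on V_2=-1 selects the 5 unit(s) with V_1 ∈ {4, 6, 2, 0, 3}. Their V_4 values: 22, 34, 10, -2, 16. Mean = 16.
Difference = 12 − 16 = -4.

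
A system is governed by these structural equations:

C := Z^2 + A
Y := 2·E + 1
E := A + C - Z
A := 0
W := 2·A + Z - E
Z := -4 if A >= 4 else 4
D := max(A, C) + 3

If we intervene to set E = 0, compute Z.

The intervention breaks the incoming arrows to E: E := A + C - Z no longer applies, and E = 0.
Since Z is not a descendant of the intervened variable, it is unaffected.
Z = -4 if A >= 4 else 4  [with A=0]  = 4

4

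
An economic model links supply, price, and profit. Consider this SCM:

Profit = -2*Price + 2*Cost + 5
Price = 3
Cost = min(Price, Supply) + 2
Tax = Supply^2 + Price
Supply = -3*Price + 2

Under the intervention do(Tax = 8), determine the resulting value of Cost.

Under do(Tax=8), the mechanism Tax = Supply^2 + Price is discarded; Tax is fixed at 8.
Since Cost is not a descendant of the intervened variable, it is unaffected.
Supply = -3*Price + 2  [with Price=3]  = -7
Cost = min(Price, Supply) + 2  [with Price=3, Supply=-7]  = -5

-5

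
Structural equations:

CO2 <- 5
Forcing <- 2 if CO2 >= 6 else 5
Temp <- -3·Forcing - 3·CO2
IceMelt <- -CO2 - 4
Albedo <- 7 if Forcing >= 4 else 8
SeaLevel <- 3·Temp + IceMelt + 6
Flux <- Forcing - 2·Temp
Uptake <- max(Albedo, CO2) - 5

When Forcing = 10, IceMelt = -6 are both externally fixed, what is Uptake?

Setting Forcing = 10, IceMelt = -6 by intervention discards those variables' equations.
Albedo = 7 if Forcing >= 4 else 8  [with Forcing=10]  = 7
Uptake = max(Albedo, CO2) - 5  [with Albedo=7, CO2=5]  = 2

2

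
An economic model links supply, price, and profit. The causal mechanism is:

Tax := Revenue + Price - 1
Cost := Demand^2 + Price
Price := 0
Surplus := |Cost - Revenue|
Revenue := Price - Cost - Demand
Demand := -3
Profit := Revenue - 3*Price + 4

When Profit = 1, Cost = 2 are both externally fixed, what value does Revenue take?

Under do(Profit = 1, Cost = 2), each intervened variable's structural equation is replaced by its fixed value.
Revenue = Price - Cost - Demand  [with Price=0, Cost=2, Demand=-3]  = 1

1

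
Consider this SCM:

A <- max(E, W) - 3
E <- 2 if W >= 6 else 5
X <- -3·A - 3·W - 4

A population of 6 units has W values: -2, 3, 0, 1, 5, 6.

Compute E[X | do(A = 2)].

Under do(A=2), A's equation is replaced by A=2 for every unit. Per-unit X: -4, -19, -10, -13, -25, -28. Mean = -16.5.

-16.5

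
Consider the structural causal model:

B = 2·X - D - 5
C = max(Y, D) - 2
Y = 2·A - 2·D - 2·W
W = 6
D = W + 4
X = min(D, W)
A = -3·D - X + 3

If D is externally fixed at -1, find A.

7

Under do(D=-1), the mechanism D = W + 4 is discarded; D is fixed at -1.
X = min(D, W)  [with D=-1, W=6]  = -1
A = -3·D - X + 3  [with D=-1, X=-1]  = 7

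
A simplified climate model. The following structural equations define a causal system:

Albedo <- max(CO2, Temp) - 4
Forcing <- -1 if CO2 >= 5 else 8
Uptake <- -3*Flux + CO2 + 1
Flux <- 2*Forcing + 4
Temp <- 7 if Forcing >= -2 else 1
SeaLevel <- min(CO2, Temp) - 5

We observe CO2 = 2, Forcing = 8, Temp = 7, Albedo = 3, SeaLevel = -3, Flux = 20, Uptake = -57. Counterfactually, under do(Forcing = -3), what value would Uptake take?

9

Under do(Forcing=-3), the mechanism Forcing <- -1 if CO2 >= 5 else 8 is discarded; Forcing is fixed at -3.
Flux = 2*Forcing + 4  [with Forcing=-3]  = -2
Uptake = -3*Flux + CO2 + 1  [with Flux=-2, CO2=2]  = 9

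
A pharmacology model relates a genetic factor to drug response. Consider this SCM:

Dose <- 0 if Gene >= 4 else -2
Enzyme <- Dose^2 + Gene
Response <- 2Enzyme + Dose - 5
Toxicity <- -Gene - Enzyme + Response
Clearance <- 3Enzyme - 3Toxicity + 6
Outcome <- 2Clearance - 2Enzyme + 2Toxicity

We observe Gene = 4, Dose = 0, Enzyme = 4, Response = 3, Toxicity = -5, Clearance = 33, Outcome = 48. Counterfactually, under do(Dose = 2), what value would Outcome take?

Under do(Dose=2), the mechanism Dose <- 0 if Gene >= 4 else -2 is discarded; Dose is fixed at 2.
Enzyme = Dose^2 + Gene  [with Dose=2, Gene=4]  = 8
Response = 2Enzyme + Dose - 5  [with Enzyme=8, Dose=2]  = 13
Toxicity = -Gene - Enzyme + Response  [with Gene=4, Enzyme=8, Response=13]  = 1
Clearance = 3Enzyme - 3Toxicity + 6  [with Enzyme=8, Toxicity=1]  = 27
Outcome = 2Clearance - 2Enzyme + 2Toxicity  [with Clearance=27, Enzyme=8, Toxicity=1]  = 40

40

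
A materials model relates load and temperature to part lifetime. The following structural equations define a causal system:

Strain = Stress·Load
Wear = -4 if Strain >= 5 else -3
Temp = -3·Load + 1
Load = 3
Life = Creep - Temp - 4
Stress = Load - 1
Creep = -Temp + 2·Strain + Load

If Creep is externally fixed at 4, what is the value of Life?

8

Under do(Creep=4), the mechanism Creep = -Temp + 2·Strain + Load is discarded; Creep is fixed at 4.
Temp = -3·Load + 1  [with Load=3]  = -8
Life = Creep - Temp - 4  [with Creep=4, Temp=-8]  = 8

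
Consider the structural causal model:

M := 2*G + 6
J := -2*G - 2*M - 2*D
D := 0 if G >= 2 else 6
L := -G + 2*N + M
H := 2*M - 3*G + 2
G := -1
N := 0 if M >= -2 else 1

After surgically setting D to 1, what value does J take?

Intervening sets D = 1 and removes its equation (D := 0 if G >= 2 else 6).
M = 2*G + 6  [with G=-1]  = 4
J = -2*G - 2*M - 2*D  [with G=-1, M=4, D=1]  = -8

-8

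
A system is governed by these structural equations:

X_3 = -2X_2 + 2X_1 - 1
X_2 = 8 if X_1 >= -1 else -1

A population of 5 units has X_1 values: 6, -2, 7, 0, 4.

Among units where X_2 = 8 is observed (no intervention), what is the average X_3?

E[X_3|X_2=8] averages over only the 4 units with X_2=8 (X_1 = 6, 7, 0, 4): X_3 = -5, -3, -17, -9, mean -8.5.

-8.5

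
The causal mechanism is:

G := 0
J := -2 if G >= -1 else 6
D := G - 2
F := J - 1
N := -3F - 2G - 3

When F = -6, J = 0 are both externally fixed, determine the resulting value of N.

15

The joint intervention fixes F = -6, J = 0, removing each variable's own equation.
N = -3F - 2G - 3  [with F=-6, G=0]  = 15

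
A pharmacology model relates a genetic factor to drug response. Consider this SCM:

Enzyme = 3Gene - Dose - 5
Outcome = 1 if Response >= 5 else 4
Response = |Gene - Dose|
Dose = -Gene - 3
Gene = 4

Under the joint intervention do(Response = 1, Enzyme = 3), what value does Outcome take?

The joint intervention fixes Response = 1, Enzyme = 3, removing each variable's own equation.
Outcome = 1 if Response >= 5 else 4  [with Response=1]  = 4

4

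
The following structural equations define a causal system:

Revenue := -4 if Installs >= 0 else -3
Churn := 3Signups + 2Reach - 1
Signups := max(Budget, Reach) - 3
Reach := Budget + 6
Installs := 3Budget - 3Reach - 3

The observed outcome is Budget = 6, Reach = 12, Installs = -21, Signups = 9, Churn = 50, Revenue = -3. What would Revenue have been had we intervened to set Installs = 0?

-4

The intervention breaks the incoming arrows to Installs: Installs := 3Budget - 3Reach - 3 no longer applies, and Installs = 0.
Revenue = -4 if Installs >= 0 else -3  [with Installs=0]  = -4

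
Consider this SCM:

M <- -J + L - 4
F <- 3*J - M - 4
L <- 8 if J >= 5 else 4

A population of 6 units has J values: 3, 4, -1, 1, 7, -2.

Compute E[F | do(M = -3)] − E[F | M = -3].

-9

do(M=-3) breaks M's dependence on J. With M=-3 fixed, F across the units is 8, 11, -4, 2, 20, -7, mean 5.
E[F|M=-3] averages over only the 2 units with M=-3 (J = 3, 7): F = 8, 20, mean 14.
Difference = 5 − 14 = -9.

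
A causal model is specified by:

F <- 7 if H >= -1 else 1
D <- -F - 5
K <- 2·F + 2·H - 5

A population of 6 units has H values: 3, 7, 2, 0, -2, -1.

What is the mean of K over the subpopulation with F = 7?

E[K|F=7] averages over only the 5 units with F=7 (H = 3, 7, 2, 0, -1): K = 15, 23, 13, 9, 7, mean 13.4.

13.4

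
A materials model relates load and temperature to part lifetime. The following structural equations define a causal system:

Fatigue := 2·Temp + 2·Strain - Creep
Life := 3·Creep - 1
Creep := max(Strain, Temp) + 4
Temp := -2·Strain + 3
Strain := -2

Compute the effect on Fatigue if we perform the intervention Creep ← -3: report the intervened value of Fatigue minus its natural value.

The intervention breaks the incoming arrows to Creep: Creep := max(Strain, Temp) + 4 no longer applies, and Creep = -3.
Temp = -2·Strain + 3  [with Strain=-2]  = 7
Fatigue = 2·Temp + 2·Strain - Creep  [with Temp=7, Strain=-2, Creep=-3]  = 13
Without intervention: Temp = -2·Strain + 3  [with Strain=-2]  = 7; Creep = max(Strain, Temp) + 4  [with Strain=-2, Temp=7]  = 11; Fatigue = 2·Temp + 2·Strain - Creep  [with Temp=7, Strain=-2, Creep=11]  = -1.
Change = 13 − (-1) = 14.

14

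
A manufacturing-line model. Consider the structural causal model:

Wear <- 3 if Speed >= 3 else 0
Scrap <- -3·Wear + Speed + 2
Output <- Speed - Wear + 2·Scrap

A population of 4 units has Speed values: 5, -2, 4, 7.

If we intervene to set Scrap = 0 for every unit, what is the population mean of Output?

1.25

Under do(Scrap=0), Scrap's equation is replaced by Scrap=0 for every unit. Per-unit Output: 2, -2, 1, 4. Mean = 1.25.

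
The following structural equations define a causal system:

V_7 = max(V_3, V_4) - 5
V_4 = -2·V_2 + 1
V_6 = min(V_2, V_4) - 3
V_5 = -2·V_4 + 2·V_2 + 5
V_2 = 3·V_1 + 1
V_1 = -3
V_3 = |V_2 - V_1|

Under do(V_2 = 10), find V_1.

Under do(V_2=10), the mechanism V_2 = 3·V_1 + 1 is discarded; V_2 is fixed at 10.
V_1 is not downstream of the intervention, so its value is determined by the original equations.

-3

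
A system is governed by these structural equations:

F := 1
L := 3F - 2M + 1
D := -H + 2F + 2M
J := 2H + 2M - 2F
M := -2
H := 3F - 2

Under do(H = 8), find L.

8

Under do(H=8), the mechanism H := 3F - 2 is discarded; H is fixed at 8.
Since L is not a descendant of the intervened variable, it is unaffected.
L = 3F - 2M + 1  [with F=1, M=-2]  = 8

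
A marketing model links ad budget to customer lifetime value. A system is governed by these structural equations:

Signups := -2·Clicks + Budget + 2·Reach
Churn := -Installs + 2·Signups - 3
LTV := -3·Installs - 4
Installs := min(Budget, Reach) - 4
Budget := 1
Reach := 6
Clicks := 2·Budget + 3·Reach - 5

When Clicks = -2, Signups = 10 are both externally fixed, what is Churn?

Setting Clicks = -2, Signups = 10 by intervention discards those variables' equations.
Installs = min(Budget, Reach) - 4  [with Budget=1, Reach=6]  = -3
Churn = -Installs + 2·Signups - 3  [with Installs=-3, Signups=10]  = 20

20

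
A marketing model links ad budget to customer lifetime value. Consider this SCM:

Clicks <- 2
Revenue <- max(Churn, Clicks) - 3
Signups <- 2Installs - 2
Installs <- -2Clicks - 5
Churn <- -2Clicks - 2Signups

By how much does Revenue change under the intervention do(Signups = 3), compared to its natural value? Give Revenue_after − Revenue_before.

-34

do(Signups=3) replaces the equation Signups <- 2Installs - 2 with the constant Signups = 3.
Churn = -2Clicks - 2Signups  [with Clicks=2, Signups=3]  = -10
Revenue = max(Churn, Clicks) - 3  [with Churn=-10, Clicks=2]  = -1
Without intervention: Installs = -2Clicks - 5  [with Clicks=2]  = -9; Signups = 2Installs - 2  [with Installs=-9]  = -20; Churn = -2Clicks - 2Signups  [with Clicks=2, Signups=-20]  = 36; Revenue = max(Churn, Clicks) - 3  [with Churn=36, Clicks=2]  = 33.
Change = -1 − 33 = -34.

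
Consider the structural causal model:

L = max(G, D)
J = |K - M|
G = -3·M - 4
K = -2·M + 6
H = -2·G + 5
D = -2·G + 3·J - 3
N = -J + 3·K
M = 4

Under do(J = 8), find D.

Intervening sets J = 8 and removes its equation (J = |K - M|).
G = -3·M - 4  [with M=4]  = -16
D = -2·G + 3·J - 3  [with G=-16, J=8]  = 53

53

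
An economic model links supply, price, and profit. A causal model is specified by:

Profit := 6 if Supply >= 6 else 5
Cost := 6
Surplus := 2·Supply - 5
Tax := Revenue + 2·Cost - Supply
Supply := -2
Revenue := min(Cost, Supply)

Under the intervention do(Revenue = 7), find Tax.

21

The intervention breaks the incoming arrows to Revenue: Revenue := min(Cost, Supply) no longer applies, and Revenue = 7.
Tax = Revenue + 2·Cost - Supply  [with Revenue=7, Cost=6, Supply=-2]  = 21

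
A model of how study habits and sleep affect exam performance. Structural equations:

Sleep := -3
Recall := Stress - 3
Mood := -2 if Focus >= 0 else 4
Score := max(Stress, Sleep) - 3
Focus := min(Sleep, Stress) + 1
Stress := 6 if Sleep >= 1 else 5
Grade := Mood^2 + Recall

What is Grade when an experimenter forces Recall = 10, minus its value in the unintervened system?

Intervening sets Recall = 10 and removes its equation (Recall := Stress - 3).
Stress = 6 if Sleep >= 1 else 5  [with Sleep=-3]  = 5
Focus = min(Sleep, Stress) + 1  [with Sleep=-3, Stress=5]  = -2
Mood = -2 if Focus >= 0 else 4  [with Focus=-2]  = 4
Grade = Mood^2 + Recall  [with Mood=4, Recall=10]  = 26
Without intervention: Stress = 6 if Sleep >= 1 else 5  [with Sleep=-3]  = 5; Focus = min(Sleep, Stress) + 1  [with Sleep=-3, Stress=5]  = -2; Mood = -2 if Focus >= 0 else 4  [with Focus=-2]  = 4; Recall = Stress - 3  [with Stress=5]  = 2; Grade = Mood^2 + Recall  [with Mood=4, Recall=2]  = 18.
Change = 26 − 18 = 8.

8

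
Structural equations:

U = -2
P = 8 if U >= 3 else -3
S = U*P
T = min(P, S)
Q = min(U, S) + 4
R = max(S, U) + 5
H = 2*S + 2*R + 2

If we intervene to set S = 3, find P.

-3

Under do(S=3), the mechanism S = U*P is discarded; S is fixed at 3.
Since P is not a descendant of the intervened variable, it is unaffected.
P = 8 if U >= 3 else -3  [with U=-2]  = -3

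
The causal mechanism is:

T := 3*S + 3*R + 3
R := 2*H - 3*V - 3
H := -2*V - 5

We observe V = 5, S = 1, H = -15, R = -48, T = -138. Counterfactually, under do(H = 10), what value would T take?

12

do(H=10) replaces the equation H := -2*V - 5 with the constant H = 10.
R = 2*H - 3*V - 3  [with H=10, V=5]  = 2
T = 3*S + 3*R + 3  [with S=1, R=2]  = 12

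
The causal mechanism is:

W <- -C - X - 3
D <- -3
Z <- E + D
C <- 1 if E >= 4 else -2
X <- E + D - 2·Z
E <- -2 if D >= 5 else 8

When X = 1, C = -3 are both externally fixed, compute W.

-1

The joint intervention fixes X = 1, C = -3, removing each variable's own equation.
W = -C - X - 3  [with C=-3, X=1]  = -1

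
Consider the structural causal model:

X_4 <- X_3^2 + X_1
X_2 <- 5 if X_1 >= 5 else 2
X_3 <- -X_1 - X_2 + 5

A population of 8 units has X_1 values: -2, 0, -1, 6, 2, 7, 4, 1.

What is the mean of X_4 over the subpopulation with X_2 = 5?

Conditioning on X_2=5 selects the 2 unit(s) with X_1 ∈ {6, 7}. Their X_4 values: 42, 56. Mean = 49.

49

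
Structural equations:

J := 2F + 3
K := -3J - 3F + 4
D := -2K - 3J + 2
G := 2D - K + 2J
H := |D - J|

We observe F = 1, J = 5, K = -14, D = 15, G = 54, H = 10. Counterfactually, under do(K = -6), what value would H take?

6

The intervention breaks the incoming arrows to K: K := -3J - 3F + 4 no longer applies, and K = -6.
J = 2F + 3  [with F=1]  = 5
D = -2K - 3J + 2  [with K=-6, J=5]  = -1
H = |D - J|  [with D=-1, J=5]  = 6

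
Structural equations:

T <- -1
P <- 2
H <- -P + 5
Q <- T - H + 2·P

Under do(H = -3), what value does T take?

-1

Under do(H=-3), the mechanism H <- -P + 5 is discarded; H is fixed at -3.
T is not downstream of the intervention, so its value is determined by the original equations.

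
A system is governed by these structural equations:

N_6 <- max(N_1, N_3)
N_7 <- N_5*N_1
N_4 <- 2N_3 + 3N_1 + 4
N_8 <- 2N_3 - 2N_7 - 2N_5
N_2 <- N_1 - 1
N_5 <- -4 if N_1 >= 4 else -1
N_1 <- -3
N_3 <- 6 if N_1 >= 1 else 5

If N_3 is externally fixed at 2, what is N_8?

0

The intervention breaks the incoming arrows to N_3: N_3 <- 6 if N_1 >= 1 else 5 no longer applies, and N_3 = 2.
N_5 = -4 if N_1 >= 4 else -1  [with N_1=-3]  = -1
N_7 = N_5*N_1  [with N_5=-1, N_1=-3]  = 3
N_8 = 2N_3 - 2N_7 - 2N_5  [with N_3=2, N_7=3, N_5=-1]  = 0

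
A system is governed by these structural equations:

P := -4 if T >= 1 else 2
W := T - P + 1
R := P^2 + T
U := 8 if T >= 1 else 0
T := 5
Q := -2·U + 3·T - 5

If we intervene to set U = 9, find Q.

The intervention breaks the incoming arrows to U: U := 8 if T >= 1 else 0 no longer applies, and U = 9.
Q = -2·U + 3·T - 5  [with U=9, T=5]  = -8

-8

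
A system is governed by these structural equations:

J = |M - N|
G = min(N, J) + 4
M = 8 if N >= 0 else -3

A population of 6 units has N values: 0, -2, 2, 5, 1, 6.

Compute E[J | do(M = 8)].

do(M=8) breaks M's dependence on N. With M=8 fixed, J across the units is 8, 10, 6, 3, 7, 2, mean 6.

6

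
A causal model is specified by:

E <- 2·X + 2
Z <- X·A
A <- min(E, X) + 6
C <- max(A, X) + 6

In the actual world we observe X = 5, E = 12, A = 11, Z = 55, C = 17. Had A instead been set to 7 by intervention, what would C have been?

13

do(A=7) replaces the equation A <- min(E, X) + 6 with the constant A = 7.
C = max(A, X) + 6  [with A=7, X=5]  = 13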